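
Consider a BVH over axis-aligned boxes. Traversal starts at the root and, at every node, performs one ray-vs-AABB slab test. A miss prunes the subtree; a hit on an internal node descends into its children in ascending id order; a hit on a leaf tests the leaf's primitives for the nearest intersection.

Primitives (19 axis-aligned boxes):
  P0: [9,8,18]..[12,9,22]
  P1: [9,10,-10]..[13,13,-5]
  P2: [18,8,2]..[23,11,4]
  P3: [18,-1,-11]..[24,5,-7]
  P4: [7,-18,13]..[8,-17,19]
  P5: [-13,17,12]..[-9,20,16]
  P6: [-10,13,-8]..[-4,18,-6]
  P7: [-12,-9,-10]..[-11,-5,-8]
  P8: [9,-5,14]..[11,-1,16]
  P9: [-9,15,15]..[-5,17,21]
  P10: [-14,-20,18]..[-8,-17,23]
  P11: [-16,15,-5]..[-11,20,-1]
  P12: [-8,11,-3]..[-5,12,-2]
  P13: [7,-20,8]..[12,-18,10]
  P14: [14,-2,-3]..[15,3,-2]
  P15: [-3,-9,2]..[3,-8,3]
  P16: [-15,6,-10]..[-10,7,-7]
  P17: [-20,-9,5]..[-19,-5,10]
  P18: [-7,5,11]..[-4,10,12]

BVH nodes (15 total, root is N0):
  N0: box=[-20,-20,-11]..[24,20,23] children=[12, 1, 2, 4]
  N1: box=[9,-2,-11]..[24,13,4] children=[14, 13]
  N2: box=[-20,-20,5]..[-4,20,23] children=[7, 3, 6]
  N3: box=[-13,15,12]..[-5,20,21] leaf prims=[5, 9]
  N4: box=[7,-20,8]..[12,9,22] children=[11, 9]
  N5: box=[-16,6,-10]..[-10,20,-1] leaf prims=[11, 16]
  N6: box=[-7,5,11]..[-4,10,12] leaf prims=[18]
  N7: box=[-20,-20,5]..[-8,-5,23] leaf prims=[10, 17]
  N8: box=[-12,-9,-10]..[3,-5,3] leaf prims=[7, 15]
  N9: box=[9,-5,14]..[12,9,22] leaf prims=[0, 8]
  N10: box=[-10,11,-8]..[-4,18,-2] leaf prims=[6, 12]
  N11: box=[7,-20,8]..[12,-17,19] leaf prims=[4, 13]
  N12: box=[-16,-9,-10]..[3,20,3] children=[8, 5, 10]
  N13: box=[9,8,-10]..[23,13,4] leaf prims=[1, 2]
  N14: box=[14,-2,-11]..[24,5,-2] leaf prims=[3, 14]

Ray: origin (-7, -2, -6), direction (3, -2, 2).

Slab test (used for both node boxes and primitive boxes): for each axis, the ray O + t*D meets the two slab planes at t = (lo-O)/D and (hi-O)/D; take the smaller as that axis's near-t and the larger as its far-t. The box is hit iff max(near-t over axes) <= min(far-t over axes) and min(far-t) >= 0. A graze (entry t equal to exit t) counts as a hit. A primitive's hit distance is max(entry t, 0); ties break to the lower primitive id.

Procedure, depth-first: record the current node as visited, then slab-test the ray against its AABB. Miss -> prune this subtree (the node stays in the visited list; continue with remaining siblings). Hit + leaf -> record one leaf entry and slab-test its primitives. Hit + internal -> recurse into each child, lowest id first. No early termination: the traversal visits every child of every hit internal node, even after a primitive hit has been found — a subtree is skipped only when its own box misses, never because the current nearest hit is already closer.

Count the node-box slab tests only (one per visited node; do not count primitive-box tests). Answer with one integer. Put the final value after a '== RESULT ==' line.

Trace the traversal:
N0 x:[-13/3,31/3] y:[-11,9] z:[-5/2,29/2] -> hit [-5/2,9], descend [1, 2, 4, 12]
  N1 x:[16/3,31/3] y:[-15/2,0] z:[-5/2,5] -> miss, prune
  N2 x:[-13/3,1] y:[-11,9] z:[11/2,29/2] -> miss, prune
  N4 x:[14/3,19/3] y:[-11/2,9] z:[7,14] -> miss, prune
  N12 x:[-3,10/3] y:[-11,7/2] z:[-2,9/2] -> hit [-2,10/3], descend [5, 8, 10]
    N5 x:[-3,-1] y:[-11,-4] z:[-2,5/2] -> miss, prune
    N8 x:[-5/3,10/3] y:[3/2,7/2] z:[-2,9/2] -> hit [3/2,10/3] leaf, test {P7(miss), P15(miss)}
    N10 x:[-1,1] y:[-10,-13/2] z:[-1,2] -> miss, prune

Summary -> nodes [0, 1, 2, 4, 12, 5, 8, 10]; box-tests=8; leaf-entries=1; first=miss

== RESULT ==
8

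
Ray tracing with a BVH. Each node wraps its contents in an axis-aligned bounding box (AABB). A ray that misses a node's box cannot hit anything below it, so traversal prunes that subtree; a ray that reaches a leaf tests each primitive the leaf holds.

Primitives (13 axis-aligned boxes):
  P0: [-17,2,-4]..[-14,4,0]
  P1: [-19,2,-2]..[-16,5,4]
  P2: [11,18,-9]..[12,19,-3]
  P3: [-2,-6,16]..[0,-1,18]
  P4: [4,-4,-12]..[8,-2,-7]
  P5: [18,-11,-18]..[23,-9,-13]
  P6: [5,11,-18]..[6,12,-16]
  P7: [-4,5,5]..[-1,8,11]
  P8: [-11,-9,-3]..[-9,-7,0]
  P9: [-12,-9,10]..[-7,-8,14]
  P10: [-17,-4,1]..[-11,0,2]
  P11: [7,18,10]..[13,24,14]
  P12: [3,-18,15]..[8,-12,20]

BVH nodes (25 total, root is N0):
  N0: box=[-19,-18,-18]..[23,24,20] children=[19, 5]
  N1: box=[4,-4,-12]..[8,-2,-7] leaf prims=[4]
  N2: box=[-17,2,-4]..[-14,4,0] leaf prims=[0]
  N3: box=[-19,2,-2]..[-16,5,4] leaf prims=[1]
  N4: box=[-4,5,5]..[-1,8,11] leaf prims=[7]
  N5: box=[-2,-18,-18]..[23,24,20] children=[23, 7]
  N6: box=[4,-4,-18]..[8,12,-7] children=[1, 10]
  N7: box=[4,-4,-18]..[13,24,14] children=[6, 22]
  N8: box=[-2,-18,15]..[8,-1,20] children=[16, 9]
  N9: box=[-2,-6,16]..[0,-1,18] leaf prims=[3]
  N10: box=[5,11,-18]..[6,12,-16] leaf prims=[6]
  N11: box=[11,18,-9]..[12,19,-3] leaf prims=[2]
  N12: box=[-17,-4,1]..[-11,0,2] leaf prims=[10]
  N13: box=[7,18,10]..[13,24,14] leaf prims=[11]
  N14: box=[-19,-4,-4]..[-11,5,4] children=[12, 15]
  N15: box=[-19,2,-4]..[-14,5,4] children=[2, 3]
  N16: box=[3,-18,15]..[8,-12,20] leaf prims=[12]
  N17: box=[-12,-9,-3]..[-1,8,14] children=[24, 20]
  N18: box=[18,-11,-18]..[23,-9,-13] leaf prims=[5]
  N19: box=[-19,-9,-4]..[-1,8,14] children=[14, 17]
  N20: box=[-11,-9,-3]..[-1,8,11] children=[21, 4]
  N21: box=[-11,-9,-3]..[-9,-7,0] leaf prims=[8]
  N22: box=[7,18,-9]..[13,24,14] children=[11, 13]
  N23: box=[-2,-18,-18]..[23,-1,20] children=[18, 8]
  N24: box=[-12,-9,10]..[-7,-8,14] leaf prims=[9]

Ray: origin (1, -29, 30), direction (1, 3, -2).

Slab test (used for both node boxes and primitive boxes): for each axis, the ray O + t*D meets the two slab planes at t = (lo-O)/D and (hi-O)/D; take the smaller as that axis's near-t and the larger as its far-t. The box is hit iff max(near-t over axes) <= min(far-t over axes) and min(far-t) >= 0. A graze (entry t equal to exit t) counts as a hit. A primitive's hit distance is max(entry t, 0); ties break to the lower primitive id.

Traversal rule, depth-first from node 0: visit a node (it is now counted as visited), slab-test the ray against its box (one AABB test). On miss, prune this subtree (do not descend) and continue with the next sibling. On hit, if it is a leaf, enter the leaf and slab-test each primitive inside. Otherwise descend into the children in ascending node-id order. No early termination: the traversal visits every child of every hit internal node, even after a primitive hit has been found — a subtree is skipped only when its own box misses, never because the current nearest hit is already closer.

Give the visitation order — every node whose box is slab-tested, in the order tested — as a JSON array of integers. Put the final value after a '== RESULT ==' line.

Walk:
N0 x:[-20,22] y:[11/3,53/3] z:[5,24] -> hit [5,53/3], descend [5, 19]
  N5 x:[-3,22] y:[11/3,53/3] z:[5,24] -> hit [5,53/3], descend [7, 23]
    N7 x:[3,12] y:[25/3,53/3] z:[8,24] -> hit [25/3,12], descend [6, 22]
      N6 x:[3,7] y:[25/3,41/3] z:[37/2,24] -> miss, prune
      N22 x:[6,12] y:[47/3,53/3] z:[8,39/2] -> miss, prune
    N23 x:[-3,22] y:[11/3,28/3] z:[5,24] -> hit [5,28/3], descend [8, 18]
      N8 x:[-3,7] y:[11/3,28/3] z:[5,15/2] -> hit [5,7], descend [9, 16]
        N9 x:[-3,-1] y:[23/3,28/3] z:[6,7] -> miss, prune
        N16 x:[2,7] y:[11/3,17/3] z:[5,15/2] -> hit [5,17/3] leaf, test {P12@t=5}
      N18 x:[17,22] y:[6,20/3] z:[43/2,24] -> miss, prune
  N19 x:[-20,-2] y:[20/3,37/3] z:[8,17] -> miss, prune

Visited [0, 5, 7, 6, 22, 23, 8, 9, 16, 18, 19]. Tests: 11 box, 1 leaf. Nearest: P12.

== RESULT ==
[0, 5, 7, 6, 22, 23, 8, 9, 16, 18, 19]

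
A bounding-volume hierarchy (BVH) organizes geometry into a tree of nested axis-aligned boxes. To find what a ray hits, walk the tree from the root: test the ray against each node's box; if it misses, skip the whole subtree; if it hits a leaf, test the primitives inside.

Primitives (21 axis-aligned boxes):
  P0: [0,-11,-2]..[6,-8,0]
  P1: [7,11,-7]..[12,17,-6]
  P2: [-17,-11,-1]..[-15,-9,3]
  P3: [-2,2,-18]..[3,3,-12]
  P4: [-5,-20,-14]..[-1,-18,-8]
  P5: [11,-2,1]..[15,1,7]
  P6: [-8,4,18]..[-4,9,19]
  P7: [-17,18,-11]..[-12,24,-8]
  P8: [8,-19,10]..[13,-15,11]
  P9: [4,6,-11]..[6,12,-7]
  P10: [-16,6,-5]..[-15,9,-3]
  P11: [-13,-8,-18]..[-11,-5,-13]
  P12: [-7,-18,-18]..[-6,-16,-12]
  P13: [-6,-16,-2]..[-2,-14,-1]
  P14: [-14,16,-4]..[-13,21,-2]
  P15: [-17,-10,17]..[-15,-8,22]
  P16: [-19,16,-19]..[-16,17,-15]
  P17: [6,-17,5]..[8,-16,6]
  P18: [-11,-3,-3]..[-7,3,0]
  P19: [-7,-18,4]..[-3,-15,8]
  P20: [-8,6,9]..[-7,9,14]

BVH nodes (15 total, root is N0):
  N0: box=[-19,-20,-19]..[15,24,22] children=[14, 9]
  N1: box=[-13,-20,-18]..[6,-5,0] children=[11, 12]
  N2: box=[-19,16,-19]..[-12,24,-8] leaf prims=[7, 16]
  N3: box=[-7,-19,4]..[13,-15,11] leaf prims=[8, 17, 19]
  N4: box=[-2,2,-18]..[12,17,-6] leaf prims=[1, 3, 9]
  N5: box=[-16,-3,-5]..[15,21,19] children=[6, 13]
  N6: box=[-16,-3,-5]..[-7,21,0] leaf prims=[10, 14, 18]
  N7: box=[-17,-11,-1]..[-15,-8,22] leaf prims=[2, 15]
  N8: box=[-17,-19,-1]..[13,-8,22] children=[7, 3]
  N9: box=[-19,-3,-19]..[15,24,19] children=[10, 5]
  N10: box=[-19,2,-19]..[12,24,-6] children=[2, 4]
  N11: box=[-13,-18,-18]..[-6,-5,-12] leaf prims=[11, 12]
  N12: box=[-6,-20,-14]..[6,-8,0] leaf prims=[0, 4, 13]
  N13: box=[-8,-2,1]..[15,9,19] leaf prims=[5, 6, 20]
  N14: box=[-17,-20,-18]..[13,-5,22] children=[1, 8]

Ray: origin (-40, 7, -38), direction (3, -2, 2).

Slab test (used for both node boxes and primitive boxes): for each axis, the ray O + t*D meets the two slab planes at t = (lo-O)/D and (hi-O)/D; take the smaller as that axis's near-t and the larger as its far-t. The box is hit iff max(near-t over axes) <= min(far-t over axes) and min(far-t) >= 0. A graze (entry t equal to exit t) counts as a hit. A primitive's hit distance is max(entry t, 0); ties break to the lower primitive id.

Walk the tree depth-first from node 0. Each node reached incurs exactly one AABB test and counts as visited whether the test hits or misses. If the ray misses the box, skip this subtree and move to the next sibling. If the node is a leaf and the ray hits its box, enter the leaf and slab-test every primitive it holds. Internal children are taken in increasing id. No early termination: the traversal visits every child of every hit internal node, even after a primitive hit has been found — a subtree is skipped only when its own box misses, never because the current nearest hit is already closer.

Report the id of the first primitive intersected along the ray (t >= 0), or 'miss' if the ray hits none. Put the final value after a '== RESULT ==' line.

Trace the traversal:
N0 x:[7,55/3] y:[-17/2,27/2] z:[19/2,30] -> hit [19/2,27/2], descend [9, 14]
  N9 x:[7,55/3] y:[-17/2,5] z:[19/2,57/2] -> miss, prune
  N14 x:[23/3,53/3] y:[6,27/2] z:[10,30] -> hit [10,27/2], descend [1, 8]
    N1 x:[9,46/3] y:[6,27/2] z:[10,19] -> hit [10,27/2], descend [11, 12]
      N11 x:[9,34/3] y:[6,25/2] z:[10,13] -> hit [10,34/3] leaf, test {P11(miss), P12(miss)}
      N12 x:[34/3,46/3] y:[15/2,27/2] z:[12,19] -> hit [12,27/2] leaf, test {P0(miss), P4@t=25/2, P13(miss)}
    N8 x:[23/3,53/3] y:[15/2,13] z:[37/2,30] -> miss, prune

7 AABB tests over nodes [0, 9, 14, 1, 11, 12, 8]; 2 leaves entered; closest P4.

== RESULT ==
4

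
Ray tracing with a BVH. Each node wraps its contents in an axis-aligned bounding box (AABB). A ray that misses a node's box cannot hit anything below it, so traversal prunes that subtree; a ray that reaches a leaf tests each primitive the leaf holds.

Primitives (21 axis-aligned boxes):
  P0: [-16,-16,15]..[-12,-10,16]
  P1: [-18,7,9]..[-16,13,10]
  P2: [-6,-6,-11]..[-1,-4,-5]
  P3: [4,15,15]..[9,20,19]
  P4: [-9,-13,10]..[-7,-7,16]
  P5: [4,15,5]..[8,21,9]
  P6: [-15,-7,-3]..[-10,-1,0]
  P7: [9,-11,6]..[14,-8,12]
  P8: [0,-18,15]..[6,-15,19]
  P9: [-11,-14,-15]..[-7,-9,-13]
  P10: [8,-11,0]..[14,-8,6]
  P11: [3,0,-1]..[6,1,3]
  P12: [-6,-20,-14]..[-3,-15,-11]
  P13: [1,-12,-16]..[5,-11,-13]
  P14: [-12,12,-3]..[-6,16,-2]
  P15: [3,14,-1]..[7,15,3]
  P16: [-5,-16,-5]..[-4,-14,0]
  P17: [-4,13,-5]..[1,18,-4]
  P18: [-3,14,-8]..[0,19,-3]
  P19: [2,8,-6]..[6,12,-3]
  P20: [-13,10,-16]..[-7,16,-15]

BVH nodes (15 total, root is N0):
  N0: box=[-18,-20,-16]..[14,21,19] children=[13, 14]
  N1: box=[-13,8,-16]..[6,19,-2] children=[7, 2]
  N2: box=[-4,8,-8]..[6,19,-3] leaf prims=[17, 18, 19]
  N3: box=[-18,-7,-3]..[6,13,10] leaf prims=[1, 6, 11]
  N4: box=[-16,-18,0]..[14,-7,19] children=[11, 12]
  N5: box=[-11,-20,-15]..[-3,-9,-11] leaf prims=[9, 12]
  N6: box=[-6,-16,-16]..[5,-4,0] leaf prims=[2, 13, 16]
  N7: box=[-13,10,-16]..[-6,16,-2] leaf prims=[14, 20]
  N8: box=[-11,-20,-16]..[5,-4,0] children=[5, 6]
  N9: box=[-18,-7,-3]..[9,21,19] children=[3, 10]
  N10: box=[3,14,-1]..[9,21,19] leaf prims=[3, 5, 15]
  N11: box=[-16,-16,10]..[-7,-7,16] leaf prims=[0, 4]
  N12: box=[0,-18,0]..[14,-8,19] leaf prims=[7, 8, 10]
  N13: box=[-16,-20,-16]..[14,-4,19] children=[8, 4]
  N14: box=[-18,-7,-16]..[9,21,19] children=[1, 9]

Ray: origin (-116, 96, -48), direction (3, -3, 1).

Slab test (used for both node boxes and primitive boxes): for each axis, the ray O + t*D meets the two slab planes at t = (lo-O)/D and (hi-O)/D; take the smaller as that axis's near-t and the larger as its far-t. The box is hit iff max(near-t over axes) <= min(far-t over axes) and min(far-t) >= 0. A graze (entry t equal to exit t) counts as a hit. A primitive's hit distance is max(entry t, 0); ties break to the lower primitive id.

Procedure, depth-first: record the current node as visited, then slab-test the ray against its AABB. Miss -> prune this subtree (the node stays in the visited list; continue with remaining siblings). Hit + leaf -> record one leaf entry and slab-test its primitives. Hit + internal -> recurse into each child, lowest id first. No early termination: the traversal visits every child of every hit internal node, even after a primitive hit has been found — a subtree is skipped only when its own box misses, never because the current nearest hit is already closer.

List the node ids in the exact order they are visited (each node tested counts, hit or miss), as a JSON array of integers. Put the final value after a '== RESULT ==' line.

Trace the traversal:
N0 x:[98/3,130/3] y:[25,116/3] z:[32,67] -> hit [98/3,116/3], descend [13, 14]
  N13 x:[100/3,130/3] y:[100/3,116/3] z:[32,67] -> hit [100/3,116/3], descend [4, 8]
    N4 x:[100/3,130/3] y:[103/3,38] z:[48,67] -> miss, prune
    N8 x:[35,121/3] y:[100/3,116/3] z:[32,48] -> hit [35,116/3], descend [5, 6]
      N5 x:[35,113/3] y:[35,116/3] z:[33,37] -> hit [35,37] leaf, test {P9@t=35, P12@t=37}
      N6 x:[110/3,121/3] y:[100/3,112/3] z:[32,48] -> hit [110/3,112/3] leaf, test {P2(miss), P13(miss), P16(miss)}
  N14 x:[98/3,125/3] y:[25,103/3] z:[32,67] -> hit [98/3,103/3], descend [1, 9]
    N1 x:[103/3,122/3] y:[77/3,88/3] z:[32,46] -> miss, prune
    N9 x:[98/3,125/3] y:[25,103/3] z:[45,67] -> miss, prune

Visited [0, 13, 4, 8, 5, 6, 14, 1, 9]. Tests: 9 box, 2 leaf. Nearest: P9.

== RESULT ==
[0, 13, 4, 8, 5, 6, 14, 1, 9]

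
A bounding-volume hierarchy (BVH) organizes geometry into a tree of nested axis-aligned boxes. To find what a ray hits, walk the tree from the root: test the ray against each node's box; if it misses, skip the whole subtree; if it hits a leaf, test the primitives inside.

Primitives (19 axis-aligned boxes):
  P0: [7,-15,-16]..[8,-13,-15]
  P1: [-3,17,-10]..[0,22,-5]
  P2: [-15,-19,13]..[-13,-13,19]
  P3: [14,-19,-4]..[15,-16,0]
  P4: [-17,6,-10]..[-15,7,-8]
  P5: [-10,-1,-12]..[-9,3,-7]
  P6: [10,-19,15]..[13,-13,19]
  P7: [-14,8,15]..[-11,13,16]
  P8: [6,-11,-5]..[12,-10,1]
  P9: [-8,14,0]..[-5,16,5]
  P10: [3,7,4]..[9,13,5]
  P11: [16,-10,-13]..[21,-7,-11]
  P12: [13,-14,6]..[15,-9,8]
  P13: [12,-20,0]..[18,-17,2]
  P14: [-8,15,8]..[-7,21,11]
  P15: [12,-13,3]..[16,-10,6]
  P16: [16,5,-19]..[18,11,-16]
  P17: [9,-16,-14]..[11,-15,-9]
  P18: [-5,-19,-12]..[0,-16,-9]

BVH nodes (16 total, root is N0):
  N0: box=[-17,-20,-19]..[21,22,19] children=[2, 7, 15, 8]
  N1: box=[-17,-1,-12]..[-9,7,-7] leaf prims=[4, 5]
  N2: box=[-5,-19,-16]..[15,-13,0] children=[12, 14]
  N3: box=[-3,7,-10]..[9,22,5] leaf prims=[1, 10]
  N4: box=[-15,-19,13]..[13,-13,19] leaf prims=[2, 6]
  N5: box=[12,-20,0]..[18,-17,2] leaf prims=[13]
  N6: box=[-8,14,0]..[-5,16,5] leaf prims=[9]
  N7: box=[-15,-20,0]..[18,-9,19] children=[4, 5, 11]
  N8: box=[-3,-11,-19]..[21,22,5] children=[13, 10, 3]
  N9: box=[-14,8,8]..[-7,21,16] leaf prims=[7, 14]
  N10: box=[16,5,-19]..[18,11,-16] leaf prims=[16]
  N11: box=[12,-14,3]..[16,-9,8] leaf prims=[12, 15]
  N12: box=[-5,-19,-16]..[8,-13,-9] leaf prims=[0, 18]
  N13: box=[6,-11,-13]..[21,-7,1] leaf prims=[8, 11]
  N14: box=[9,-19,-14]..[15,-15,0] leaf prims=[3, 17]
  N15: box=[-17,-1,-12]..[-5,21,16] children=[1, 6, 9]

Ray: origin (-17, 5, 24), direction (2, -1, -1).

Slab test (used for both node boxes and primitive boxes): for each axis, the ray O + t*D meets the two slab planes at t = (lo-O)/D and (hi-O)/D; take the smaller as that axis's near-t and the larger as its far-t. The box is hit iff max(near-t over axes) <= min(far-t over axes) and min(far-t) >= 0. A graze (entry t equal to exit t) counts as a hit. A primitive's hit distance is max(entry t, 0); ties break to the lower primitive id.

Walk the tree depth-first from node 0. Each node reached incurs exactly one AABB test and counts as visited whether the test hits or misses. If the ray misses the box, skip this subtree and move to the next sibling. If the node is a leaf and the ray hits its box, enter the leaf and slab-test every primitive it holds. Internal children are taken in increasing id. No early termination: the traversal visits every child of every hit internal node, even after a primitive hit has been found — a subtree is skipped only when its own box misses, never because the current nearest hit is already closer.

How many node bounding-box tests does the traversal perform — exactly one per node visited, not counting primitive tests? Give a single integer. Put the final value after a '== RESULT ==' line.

Walk:
N0 x:[0,19] y:[-17,25] z:[5,43] -> hit [5,19], descend [2, 7, 8, 15]
  N2 x:[6,16] y:[18,24] z:[24,40] -> miss, prune
  N7 x:[1,35/2] y:[14,25] z:[5,24] -> hit [14,35/2], descend [4, 5, 11]
    N4 x:[1,15] y:[18,24] z:[5,11] -> miss, prune
    N5 x:[29/2,35/2] y:[22,25] z:[22,24] -> miss, prune
    N11 x:[29/2,33/2] y:[14,19] z:[16,21] -> hit [16,33/2] leaf, test {P12@t=16, P15(miss)}
  N8 x:[7,19] y:[-17,16] z:[19,43] -> miss, prune
  N15 x:[0,6] y:[-16,6] z:[8,36] -> miss, prune

order=[0, 2, 7, 4, 5, 11, 8, 15]  |boxes|=8  |leaves|=1  hit=P12

== RESULT ==
8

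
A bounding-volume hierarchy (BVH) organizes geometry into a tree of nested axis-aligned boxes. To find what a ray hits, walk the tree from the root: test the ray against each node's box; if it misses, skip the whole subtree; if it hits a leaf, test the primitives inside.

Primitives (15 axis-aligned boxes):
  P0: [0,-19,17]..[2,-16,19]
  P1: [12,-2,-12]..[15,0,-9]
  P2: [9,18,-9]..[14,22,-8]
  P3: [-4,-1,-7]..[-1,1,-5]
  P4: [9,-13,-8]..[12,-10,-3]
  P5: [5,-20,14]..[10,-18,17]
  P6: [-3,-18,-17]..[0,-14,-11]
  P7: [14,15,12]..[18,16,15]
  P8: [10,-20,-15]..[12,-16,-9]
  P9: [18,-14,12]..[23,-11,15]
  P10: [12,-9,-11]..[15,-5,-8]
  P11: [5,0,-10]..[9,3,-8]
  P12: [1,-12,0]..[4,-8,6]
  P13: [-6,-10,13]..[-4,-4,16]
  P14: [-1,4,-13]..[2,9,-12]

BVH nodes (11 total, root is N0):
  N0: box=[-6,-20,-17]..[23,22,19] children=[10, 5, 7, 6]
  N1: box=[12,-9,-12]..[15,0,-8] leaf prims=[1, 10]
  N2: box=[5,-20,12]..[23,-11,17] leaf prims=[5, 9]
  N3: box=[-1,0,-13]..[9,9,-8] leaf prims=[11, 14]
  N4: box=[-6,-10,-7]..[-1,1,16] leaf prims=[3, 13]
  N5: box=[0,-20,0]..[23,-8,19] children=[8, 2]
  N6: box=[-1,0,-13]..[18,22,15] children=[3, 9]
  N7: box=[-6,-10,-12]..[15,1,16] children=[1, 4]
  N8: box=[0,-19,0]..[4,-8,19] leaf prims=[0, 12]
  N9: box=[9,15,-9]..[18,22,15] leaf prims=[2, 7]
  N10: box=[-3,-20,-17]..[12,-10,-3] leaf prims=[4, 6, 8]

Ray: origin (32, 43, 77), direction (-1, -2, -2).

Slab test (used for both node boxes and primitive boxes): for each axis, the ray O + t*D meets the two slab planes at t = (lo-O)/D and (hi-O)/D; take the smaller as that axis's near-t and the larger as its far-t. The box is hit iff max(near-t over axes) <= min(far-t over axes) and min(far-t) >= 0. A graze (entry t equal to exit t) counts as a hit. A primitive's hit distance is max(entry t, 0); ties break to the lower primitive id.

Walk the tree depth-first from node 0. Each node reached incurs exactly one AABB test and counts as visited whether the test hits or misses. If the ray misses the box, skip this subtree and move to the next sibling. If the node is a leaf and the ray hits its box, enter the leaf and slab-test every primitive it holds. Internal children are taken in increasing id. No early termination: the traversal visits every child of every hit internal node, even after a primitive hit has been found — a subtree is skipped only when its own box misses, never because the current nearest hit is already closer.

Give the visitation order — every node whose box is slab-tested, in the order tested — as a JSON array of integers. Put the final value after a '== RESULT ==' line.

Walk:
N0 x:[9,38] y:[21/2,63/2] z:[29,47] -> hit [29,63/2], descend [5, 6, 7, 10]
  N5 x:[9,32] y:[51/2,63/2] z:[29,77/2] -> hit [29,63/2], descend [2, 8]
    N2 x:[9,27] y:[27,63/2] z:[30,65/2] -> miss, prune
    N8 x:[28,32] y:[51/2,31] z:[29,77/2] -> hit [29,31] leaf, test {P0@t=30, P12(miss)}
  N6 x:[14,33] y:[21/2,43/2] z:[31,45] -> miss, prune
  N7 x:[17,38] y:[21,53/2] z:[61/2,89/2] -> miss, prune
  N10 x:[20,35] y:[53/2,63/2] z:[40,47] -> miss, prune

Summary -> nodes [0, 5, 2, 8, 6, 7, 10]; box-tests=7; leaf-entries=1; first=P0

== RESULT ==
[0, 5, 2, 8, 6, 7, 10]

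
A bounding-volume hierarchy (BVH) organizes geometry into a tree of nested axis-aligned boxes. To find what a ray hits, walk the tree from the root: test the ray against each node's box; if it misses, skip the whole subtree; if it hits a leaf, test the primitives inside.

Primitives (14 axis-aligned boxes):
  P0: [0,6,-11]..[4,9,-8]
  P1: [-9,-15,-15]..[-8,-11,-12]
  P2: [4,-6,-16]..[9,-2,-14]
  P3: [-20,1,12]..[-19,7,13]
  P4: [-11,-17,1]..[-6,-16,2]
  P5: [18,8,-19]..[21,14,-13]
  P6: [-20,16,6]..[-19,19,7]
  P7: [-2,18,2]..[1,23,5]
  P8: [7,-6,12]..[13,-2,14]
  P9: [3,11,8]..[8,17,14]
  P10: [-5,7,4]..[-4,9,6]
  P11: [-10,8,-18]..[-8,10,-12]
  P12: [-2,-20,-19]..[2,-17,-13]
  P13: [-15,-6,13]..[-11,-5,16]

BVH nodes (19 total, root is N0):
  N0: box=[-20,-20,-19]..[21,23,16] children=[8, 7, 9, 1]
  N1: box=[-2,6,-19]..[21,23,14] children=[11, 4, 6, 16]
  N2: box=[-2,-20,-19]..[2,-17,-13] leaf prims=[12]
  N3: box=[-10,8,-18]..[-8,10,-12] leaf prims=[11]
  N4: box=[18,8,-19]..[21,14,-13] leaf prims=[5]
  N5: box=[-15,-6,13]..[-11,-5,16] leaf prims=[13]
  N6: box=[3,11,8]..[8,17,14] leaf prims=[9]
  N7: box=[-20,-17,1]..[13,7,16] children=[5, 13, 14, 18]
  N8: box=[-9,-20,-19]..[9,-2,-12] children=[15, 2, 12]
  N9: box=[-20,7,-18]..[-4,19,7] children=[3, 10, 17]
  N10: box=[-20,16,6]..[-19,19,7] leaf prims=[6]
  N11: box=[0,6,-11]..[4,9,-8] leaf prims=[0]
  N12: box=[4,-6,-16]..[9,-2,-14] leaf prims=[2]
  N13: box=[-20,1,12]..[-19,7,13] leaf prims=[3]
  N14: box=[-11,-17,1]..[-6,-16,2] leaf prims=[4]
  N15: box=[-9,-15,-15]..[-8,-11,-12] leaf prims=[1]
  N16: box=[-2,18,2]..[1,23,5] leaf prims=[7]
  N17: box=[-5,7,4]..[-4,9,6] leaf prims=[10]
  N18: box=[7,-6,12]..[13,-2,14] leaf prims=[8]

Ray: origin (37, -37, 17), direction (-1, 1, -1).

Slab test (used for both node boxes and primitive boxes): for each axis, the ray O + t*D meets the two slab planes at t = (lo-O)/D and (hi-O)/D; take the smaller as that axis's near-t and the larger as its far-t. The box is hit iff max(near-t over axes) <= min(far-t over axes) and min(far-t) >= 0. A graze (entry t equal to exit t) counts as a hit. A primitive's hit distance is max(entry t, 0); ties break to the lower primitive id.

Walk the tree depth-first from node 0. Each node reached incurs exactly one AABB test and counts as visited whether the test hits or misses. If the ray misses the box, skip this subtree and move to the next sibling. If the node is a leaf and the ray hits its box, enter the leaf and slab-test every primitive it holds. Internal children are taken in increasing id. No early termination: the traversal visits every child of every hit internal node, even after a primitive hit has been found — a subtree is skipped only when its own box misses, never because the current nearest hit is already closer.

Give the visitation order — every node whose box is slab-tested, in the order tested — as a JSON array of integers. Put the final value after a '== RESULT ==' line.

Walk:
N0 x:[16,57] y:[17,60] z:[1,36] -> hit [17,36], descend [1, 7, 8, 9]
  N1 x:[16,39] y:[43,60] z:[3,36] -> miss, prune
  N7 x:[24,57] y:[20,44] z:[1,16] -> miss, prune
  N8 x:[28,46] y:[17,35] z:[29,36] -> hit [29,35], descend [2, 12, 15]
    N2 x:[35,39] y:[17,20] z:[30,36] -> miss, prune
    N12 x:[28,33] y:[31,35] z:[31,33] -> hit [31,33] leaf, test {P2@t=31}
    N15 x:[45,46] y:[22,26] z:[29,32] -> miss, prune
  N9 x:[41,57] y:[44,56] z:[10,35] -> miss, prune

order=[0, 1, 7, 8, 2, 12, 15, 9]  |boxes|=8  |leaves|=1  hit=P2

== RESULT ==
[0, 1, 7, 8, 2, 12, 15, 9]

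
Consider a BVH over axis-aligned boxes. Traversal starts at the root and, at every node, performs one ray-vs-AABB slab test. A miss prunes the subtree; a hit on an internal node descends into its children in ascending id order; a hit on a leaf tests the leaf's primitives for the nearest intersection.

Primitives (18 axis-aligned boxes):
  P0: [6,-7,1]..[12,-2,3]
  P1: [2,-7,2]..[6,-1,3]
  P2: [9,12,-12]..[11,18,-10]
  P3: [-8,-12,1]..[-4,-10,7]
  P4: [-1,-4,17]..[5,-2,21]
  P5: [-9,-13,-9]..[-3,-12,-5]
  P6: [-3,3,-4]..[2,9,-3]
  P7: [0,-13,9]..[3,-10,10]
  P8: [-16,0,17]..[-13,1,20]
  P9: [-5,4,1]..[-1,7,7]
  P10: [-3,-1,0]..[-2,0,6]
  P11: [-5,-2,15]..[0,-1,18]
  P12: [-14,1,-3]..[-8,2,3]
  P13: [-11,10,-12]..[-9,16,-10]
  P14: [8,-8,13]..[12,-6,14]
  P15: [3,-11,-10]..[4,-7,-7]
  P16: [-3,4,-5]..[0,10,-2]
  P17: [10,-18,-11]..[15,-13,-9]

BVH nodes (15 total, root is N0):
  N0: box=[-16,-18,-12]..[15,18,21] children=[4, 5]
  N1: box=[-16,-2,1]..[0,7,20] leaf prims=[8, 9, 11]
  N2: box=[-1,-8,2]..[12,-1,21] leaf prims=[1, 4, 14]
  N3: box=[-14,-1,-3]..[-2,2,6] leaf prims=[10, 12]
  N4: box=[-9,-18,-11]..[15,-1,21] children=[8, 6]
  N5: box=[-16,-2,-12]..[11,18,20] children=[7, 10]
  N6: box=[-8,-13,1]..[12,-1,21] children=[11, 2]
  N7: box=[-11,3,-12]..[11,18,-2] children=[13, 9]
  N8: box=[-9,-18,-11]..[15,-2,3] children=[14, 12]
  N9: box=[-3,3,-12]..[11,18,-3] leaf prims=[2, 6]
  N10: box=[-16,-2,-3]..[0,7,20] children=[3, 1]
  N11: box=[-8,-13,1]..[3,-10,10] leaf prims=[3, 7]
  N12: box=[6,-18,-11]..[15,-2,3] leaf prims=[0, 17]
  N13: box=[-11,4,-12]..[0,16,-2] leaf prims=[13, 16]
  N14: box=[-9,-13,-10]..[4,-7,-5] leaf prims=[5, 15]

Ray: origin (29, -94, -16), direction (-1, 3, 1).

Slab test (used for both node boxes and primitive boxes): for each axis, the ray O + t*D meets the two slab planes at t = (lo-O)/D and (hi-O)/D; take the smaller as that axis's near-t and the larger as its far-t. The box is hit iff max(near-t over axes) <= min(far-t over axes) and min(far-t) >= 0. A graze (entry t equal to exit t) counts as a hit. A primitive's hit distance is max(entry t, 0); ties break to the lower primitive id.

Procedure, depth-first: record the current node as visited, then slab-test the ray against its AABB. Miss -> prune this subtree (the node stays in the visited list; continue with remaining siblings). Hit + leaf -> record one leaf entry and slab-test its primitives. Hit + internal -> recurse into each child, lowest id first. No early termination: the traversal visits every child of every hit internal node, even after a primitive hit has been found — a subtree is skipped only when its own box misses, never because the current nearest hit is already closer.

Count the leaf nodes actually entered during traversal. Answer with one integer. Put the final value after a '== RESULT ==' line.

Trace the traversal:
N0 x:[14,45] y:[76/3,112/3] z:[4,37] -> hit [76/3,37], descend [4, 5]
  N4 x:[14,38] y:[76/3,31] z:[5,37] -> hit [76/3,31], descend [6, 8]
    N6 x:[17,37] y:[27,31] z:[17,37] -> hit [27,31], descend [2, 11]
      N2 x:[17,30] y:[86/3,31] z:[18,37] -> hit [86/3,30] leaf, test {P1(miss), P4(miss), P14(miss)}
      N11 x:[26,37] y:[27,28] z:[17,26] -> miss, prune
    N8 x:[14,38] y:[76/3,92/3] z:[5,19] -> miss, prune
  N5 x:[18,45] y:[92/3,112/3] z:[4,36] -> hit [92/3,36], descend [7, 10]
    N7 x:[18,40] y:[97/3,112/3] z:[4,14] -> miss, prune
    N10 x:[29,45] y:[92/3,101/3] z:[13,36] -> hit [92/3,101/3], descend [1, 3]
      N1 x:[29,45] y:[92/3,101/3] z:[17,36] -> hit [92/3,101/3] leaf, test {P8(miss), P9(miss), P11@t=31}
      N3 x:[31,43] y:[31,32] z:[13,22] -> miss, prune

order=[0, 4, 6, 2, 11, 8, 5, 7, 10, 1, 3]  |boxes|=11  |leaves|=2  hit=P11

== RESULT ==
2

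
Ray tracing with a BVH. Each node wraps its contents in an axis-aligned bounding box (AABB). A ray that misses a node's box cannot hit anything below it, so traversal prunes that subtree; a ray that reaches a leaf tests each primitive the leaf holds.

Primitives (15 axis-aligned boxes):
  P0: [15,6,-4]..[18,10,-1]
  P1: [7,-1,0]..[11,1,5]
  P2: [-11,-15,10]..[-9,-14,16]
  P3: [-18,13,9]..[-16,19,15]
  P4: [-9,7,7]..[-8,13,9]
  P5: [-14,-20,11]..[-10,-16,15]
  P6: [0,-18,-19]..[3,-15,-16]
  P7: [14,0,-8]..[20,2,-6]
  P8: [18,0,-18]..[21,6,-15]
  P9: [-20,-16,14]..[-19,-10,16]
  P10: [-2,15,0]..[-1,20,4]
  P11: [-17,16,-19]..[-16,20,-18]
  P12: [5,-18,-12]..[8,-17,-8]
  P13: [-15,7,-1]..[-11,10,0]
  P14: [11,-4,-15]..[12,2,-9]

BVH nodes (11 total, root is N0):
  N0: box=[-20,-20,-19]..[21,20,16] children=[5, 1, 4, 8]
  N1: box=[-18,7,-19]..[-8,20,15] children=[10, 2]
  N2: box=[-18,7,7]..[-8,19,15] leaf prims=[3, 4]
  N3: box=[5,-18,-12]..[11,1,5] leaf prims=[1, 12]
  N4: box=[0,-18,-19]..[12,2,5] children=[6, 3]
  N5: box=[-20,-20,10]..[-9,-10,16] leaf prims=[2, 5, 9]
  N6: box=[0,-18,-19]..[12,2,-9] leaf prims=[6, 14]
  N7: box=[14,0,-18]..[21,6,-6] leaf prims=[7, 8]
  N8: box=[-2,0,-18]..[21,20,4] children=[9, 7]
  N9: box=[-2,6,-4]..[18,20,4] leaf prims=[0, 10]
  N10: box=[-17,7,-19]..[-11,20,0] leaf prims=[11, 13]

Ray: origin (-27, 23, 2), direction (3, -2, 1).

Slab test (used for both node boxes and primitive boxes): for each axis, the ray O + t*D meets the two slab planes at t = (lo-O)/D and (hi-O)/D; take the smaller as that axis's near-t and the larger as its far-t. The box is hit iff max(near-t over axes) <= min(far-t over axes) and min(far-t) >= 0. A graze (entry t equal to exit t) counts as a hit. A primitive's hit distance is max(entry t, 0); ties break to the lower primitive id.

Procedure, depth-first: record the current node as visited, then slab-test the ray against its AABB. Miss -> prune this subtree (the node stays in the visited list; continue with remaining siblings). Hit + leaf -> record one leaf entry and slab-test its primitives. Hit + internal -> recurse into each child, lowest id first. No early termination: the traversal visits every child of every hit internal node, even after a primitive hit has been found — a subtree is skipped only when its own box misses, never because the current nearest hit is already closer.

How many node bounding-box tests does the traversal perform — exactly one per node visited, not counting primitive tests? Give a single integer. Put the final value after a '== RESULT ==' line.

Trace the traversal:
N0 x:[7/3,16] y:[3/2,43/2] z:[-21,14] -> hit [7/3,14], descend [1, 4, 5, 8]
  N1 x:[3,19/3] y:[3/2,8] z:[-21,13] -> hit [3,19/3], descend [2, 10]
    N2 x:[3,19/3] y:[2,8] z:[5,13] -> hit [5,19/3] leaf, test {P3(miss), P4@t=6}
    N10 x:[10/3,16/3] y:[3/2,8] z:[-21,-2] -> miss, prune
  N4 x:[9,13] y:[21/2,41/2] z:[-21,3] -> miss, prune
  N5 x:[7/3,6] y:[33/2,43/2] z:[8,14] -> miss, prune
  N8 x:[25/3,16] y:[3/2,23/2] z:[-20,2] -> miss, prune

Summary -> nodes [0, 1, 2, 10, 4, 5, 8]; box-tests=7; leaf-entries=1; first=P4

== RESULT ==
7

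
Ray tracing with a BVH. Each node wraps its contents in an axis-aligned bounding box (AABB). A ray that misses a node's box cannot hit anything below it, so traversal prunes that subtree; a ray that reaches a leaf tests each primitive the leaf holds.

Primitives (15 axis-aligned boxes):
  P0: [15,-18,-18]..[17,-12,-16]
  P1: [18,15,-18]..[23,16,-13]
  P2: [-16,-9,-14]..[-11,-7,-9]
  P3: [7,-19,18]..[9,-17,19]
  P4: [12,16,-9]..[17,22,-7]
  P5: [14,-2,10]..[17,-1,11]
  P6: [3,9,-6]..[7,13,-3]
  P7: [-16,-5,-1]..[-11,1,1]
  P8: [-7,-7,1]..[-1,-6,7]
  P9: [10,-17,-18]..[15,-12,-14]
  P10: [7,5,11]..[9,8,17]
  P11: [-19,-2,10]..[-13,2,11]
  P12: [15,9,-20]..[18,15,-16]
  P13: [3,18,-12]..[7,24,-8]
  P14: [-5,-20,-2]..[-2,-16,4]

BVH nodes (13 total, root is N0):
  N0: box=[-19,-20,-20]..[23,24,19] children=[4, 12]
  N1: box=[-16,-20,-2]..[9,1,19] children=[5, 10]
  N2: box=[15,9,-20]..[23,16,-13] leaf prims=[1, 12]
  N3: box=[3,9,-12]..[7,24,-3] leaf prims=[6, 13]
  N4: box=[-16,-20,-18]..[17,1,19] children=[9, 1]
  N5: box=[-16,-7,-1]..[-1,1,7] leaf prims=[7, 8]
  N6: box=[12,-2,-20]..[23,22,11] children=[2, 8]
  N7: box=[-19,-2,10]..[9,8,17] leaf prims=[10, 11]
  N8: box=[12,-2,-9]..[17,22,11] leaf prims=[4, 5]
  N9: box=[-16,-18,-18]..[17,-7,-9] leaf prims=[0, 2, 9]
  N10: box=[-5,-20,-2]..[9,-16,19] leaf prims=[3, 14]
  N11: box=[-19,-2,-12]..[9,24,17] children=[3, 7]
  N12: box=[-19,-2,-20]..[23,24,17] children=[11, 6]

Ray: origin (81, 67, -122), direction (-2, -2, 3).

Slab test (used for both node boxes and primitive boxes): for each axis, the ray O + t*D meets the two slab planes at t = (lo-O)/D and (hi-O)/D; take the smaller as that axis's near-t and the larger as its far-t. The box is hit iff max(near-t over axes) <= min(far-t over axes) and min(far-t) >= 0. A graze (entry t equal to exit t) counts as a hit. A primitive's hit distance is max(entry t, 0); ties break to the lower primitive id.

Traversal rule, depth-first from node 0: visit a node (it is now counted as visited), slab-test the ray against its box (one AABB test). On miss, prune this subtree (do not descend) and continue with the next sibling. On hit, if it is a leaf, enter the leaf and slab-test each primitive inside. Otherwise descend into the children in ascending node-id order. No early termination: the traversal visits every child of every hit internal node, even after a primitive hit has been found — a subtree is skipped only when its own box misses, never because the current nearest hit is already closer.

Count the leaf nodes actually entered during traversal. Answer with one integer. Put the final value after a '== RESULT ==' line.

Traverse from the root:
N0 x:[29,50] y:[43/2,87/2] z:[34,47] -> hit [34,87/2], descend [4, 12]
  N4 x:[32,97/2] y:[33,87/2] z:[104/3,47] -> hit [104/3,87/2], descend [1, 9]
    N1 x:[36,97/2] y:[33,87/2] z:[40,47] -> hit [40,87/2], descend [5, 10]
      N5 x:[41,97/2] y:[33,37] z:[121/3,43] -> miss, prune
      N10 x:[36,43] y:[83/2,87/2] z:[40,47] -> hit [83/2,43] leaf, test {P3(miss), P14@t=83/2}
    N9 x:[32,97/2] y:[37,85/2] z:[104/3,113/3] -> hit [37,113/3] leaf, test {P0(miss), P2(miss), P9(miss)}
  N12 x:[29,50] y:[43/2,69/2] z:[34,139/3] -> hit [34,69/2], descend [6, 11]
    N6 x:[29,69/2] y:[45/2,69/2] z:[34,133/3] -> hit [34,69/2], descend [2, 8]
      N2 x:[29,33] y:[51/2,29] z:[34,109/3] -> miss, prune
      N8 x:[32,69/2] y:[45/2,69/2] z:[113/3,133/3] -> miss, prune
    N11 x:[36,50] y:[43/2,69/2] z:[110/3,139/3] -> miss, prune

11 AABB tests over nodes [0, 4, 1, 5, 10, 9, 12, 6, 2, 8, 11]; 2 leaves entered; closest P14.

== RESULT ==
2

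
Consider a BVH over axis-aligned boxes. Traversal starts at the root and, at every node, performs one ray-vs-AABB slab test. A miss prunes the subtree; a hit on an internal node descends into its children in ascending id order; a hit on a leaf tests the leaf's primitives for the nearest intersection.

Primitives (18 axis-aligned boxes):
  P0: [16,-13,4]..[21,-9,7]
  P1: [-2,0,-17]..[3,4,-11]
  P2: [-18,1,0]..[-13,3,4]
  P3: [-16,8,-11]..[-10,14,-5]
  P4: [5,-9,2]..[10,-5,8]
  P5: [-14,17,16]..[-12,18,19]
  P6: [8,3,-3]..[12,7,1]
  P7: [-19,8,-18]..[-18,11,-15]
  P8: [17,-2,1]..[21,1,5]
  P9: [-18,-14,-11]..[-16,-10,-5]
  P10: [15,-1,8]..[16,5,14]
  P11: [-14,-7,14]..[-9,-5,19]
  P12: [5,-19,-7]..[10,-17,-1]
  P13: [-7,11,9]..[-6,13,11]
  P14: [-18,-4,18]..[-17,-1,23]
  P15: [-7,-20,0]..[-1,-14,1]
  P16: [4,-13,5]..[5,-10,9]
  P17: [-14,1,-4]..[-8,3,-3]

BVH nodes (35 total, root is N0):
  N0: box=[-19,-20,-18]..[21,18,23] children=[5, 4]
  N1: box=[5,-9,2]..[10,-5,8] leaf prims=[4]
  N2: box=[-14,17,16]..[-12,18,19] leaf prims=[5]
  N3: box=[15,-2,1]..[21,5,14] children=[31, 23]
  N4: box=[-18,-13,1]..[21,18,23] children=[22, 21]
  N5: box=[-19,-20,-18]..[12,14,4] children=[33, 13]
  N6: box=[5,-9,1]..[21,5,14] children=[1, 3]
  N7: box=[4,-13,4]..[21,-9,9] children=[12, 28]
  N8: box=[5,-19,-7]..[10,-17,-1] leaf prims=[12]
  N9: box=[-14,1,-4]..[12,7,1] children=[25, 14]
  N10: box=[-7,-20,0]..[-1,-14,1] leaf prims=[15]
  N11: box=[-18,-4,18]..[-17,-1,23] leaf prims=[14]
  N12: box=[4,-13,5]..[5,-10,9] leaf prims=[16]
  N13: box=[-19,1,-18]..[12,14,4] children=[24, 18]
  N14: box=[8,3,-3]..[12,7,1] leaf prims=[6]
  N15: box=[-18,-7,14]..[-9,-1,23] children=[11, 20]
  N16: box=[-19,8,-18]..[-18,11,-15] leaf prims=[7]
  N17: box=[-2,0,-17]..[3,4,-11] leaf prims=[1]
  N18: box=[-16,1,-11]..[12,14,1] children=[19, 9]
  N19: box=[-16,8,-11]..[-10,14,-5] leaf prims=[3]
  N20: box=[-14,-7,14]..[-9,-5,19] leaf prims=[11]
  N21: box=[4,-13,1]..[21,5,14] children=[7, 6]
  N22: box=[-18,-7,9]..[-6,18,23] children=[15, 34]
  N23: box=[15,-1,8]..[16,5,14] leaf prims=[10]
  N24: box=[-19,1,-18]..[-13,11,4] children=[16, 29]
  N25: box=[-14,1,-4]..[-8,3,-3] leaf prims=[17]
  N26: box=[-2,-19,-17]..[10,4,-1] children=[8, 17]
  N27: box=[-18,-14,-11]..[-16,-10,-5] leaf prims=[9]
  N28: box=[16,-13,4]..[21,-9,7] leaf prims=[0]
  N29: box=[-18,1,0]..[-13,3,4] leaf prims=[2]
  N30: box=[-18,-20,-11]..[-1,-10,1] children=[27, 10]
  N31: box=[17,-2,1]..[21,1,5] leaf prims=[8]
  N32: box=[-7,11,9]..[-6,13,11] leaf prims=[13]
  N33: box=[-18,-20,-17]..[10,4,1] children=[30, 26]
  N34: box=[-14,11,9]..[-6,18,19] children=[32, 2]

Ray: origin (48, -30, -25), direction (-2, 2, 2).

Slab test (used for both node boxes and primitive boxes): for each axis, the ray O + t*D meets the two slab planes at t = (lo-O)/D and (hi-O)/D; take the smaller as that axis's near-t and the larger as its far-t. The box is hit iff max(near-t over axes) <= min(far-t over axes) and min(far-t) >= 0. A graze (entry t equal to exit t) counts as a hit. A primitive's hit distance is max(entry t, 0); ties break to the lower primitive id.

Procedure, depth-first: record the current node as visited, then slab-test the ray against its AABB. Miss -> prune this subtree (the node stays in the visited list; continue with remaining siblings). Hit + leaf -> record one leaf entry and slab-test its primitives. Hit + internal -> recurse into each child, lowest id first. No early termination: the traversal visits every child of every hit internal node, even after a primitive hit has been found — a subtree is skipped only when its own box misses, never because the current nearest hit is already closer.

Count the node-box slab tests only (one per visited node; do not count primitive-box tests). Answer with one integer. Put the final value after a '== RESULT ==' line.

Walk:
N0 x:[27/2,67/2] y:[5,24] z:[7/2,24] -> hit [27/2,24], descend [4, 5]
  N4 x:[27/2,33] y:[17/2,24] z:[13,24] -> hit [27/2,24], descend [21, 22]
    N21 x:[27/2,22] y:[17/2,35/2] z:[13,39/2] -> hit [27/2,35/2], descend [6, 7]
      N6 x:[27/2,43/2] y:[21/2,35/2] z:[13,39/2] -> hit [27/2,35/2], descend [1, 3]
        N1 x:[19,43/2] y:[21/2,25/2] z:[27/2,33/2] -> miss, prune
        N3 x:[27/2,33/2] y:[14,35/2] z:[13,39/2] -> hit [14,33/2], descend [23, 31]
          N23 x:[16,33/2] y:[29/2,35/2] z:[33/2,39/2] -> hit [33/2,33/2] leaf, test {P10@t=33/2}
          N31 x:[27/2,31/2] y:[14,31/2] z:[13,15] -> hit [14,15] leaf, test {P8@t=14}
      N7 x:[27/2,22] y:[17/2,21/2] z:[29/2,17] -> miss, prune
    N22 x:[27,33] y:[23/2,24] z:[17,24] -> miss, prune
  N5 x:[18,67/2] y:[5,22] z:[7/2,29/2] -> miss, prune

11 AABB tests over nodes [0, 4, 21, 6, 1, 3, 23, 31, 7, 22, 5]; 2 leaves entered; closest P8.

== RESULT ==
11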